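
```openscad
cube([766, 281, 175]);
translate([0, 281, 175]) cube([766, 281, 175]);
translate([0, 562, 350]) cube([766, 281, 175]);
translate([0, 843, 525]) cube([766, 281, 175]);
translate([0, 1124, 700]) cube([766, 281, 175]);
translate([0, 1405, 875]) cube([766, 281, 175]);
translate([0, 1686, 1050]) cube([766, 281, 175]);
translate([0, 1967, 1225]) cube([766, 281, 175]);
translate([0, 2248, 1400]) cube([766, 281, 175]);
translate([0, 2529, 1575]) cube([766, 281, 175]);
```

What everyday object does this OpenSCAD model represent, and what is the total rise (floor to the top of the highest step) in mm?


A staircase. The total rise is 1750 mm.

10 identical blocks, each offset up and back from the previous — a staircase. Each step is 175 mm tall and there are 10 of them, so the total rise is 10 × 175 = 1750 mm.


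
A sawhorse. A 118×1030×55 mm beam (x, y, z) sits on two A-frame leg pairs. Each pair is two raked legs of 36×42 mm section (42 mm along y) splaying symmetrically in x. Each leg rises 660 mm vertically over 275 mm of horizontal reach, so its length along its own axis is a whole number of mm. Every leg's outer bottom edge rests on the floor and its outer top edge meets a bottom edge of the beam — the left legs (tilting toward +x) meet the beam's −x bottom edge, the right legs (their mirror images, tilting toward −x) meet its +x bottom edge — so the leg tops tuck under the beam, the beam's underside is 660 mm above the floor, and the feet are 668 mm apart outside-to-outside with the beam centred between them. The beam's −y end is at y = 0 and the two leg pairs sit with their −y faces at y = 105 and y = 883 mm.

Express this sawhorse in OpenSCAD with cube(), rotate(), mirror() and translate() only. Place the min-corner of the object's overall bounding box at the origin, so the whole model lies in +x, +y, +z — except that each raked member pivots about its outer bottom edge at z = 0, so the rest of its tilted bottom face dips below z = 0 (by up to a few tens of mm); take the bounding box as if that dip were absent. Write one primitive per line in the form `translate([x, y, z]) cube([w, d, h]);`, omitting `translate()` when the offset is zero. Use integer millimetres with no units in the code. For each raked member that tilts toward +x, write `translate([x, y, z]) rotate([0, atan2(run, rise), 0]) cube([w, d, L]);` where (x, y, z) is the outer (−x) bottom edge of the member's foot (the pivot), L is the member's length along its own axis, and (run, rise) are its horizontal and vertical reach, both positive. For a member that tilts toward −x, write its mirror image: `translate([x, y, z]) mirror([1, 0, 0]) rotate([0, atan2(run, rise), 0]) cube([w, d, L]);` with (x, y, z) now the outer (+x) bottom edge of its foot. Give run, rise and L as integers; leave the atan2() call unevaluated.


// leg length = √(275² + 660²) = 715
// right-leg outer foot x = 2·275 + 118 = 668
// beam min-corner = (275, 0, 660)
translate([275, 0, 660]) cube([118, 1030, 55]);
translate([0, 105, 0]) rotate([0, atan2(275, 660), 0]) cube([36, 42, 715]);
translate([668, 105, 0]) mirror([1, 0, 0]) rotate([0, atan2(275, 660), 0]) cube([36, 42, 715]);
translate([0, 883, 0]) rotate([0, atan2(275, 660), 0]) cube([36, 42, 715]);
translate([668, 883, 0]) mirror([1, 0, 0]) rotate([0, atan2(275, 660), 0]) cube([36, 42, 715]);


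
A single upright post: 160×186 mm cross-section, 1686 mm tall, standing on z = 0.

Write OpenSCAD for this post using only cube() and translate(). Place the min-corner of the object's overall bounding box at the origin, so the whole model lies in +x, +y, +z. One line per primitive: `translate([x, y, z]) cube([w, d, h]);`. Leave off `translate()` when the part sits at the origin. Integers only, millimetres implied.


cube([160, 186, 1686]);


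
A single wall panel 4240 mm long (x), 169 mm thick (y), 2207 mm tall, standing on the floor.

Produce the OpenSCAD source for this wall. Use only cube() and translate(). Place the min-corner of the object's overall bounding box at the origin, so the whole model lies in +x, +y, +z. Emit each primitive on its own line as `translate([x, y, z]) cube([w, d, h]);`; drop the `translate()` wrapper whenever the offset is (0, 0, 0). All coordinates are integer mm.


cube([4240, 169, 2207]);


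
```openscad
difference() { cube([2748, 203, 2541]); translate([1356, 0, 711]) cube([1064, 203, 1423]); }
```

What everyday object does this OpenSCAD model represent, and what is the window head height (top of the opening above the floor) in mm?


A wall with a window opening. The window head height is 2134 mm.

A wall with a rectangular opening subtracted — a window. Sill at z = 711, opening 1423 mm tall, so the head is at 711 + 1423 = 2134 mm.


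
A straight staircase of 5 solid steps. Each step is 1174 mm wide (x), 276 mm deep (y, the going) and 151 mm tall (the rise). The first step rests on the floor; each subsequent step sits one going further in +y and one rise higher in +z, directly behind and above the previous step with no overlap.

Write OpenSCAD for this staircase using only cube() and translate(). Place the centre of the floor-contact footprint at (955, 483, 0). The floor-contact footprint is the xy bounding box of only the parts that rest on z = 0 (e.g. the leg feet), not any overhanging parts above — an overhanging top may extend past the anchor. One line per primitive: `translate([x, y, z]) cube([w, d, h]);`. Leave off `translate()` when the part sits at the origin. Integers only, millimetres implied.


translate([368, 345, 0]) cube([1174, 276, 151]);
translate([368, 621, 151]) cube([1174, 276, 151]);
translate([368, 897, 302]) cube([1174, 276, 151]);
translate([368, 1173, 453]) cube([1174, 276, 151]);
translate([368, 1449, 604]) cube([1174, 276, 151]);


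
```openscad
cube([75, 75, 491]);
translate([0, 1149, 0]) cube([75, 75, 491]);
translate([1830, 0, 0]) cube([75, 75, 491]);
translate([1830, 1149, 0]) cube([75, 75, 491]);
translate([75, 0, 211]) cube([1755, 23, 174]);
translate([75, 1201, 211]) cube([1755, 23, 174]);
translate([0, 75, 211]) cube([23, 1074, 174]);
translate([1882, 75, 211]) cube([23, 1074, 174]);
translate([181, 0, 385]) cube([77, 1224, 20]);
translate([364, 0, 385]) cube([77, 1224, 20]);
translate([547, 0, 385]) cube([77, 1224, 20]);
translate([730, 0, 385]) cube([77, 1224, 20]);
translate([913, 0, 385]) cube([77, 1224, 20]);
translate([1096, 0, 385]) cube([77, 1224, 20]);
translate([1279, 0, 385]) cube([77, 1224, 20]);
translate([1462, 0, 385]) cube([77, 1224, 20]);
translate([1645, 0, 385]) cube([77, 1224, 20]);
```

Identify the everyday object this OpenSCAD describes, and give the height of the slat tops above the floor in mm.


A bed frame. The slat-top height is 405 mm.

Four posts, four rails, and a row of slats — a bed frame. Slats sit on the rails at z = 211 + 174 = 385; with slat thickness 20, the top is 405 mm.


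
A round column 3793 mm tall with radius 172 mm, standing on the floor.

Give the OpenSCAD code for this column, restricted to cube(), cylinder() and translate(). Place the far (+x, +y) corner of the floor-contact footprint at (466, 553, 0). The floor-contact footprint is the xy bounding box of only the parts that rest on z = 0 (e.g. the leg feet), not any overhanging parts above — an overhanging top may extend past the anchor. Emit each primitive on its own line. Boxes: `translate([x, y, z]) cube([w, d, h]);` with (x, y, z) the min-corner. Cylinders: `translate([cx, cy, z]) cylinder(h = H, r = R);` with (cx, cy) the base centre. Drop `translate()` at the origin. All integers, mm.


translate([294, 381, 0]) cylinder(h = 3793, r = 172);


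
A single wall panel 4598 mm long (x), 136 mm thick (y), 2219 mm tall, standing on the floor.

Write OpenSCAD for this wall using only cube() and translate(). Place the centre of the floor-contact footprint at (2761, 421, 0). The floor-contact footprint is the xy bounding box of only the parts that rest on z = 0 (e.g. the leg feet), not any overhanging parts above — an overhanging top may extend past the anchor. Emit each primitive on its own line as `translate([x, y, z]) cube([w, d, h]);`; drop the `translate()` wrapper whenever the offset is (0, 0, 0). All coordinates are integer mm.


translate([462, 353, 0]) cube([4598, 136, 2219]);


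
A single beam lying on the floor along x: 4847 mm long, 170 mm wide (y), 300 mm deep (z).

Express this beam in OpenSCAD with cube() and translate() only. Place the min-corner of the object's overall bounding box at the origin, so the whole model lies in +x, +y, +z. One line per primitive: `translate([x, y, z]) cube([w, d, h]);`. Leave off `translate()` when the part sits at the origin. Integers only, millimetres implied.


cube([4847, 170, 300]);


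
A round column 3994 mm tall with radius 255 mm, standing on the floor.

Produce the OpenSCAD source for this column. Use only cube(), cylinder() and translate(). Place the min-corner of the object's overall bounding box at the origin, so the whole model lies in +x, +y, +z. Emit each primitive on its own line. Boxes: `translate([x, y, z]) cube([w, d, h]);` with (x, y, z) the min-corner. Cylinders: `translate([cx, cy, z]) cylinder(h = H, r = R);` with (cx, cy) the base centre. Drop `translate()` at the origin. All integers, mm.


translate([255, 255, 0]) cylinder(h = 3994, r = 255);


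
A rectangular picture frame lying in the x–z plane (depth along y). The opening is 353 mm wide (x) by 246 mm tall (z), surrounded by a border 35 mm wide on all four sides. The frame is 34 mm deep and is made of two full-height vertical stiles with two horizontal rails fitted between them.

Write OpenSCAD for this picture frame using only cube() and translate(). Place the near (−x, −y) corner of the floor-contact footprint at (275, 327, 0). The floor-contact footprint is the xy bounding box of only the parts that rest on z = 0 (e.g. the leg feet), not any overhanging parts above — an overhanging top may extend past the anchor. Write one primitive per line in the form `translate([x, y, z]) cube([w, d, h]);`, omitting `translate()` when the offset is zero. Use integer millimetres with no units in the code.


translate([275, 327, 0]) cube([35, 34, 316]);
translate([663, 327, 0]) cube([35, 34, 316]);
translate([310, 327, 0]) cube([353, 34, 35]);
translate([310, 327, 281]) cube([353, 34, 35]);


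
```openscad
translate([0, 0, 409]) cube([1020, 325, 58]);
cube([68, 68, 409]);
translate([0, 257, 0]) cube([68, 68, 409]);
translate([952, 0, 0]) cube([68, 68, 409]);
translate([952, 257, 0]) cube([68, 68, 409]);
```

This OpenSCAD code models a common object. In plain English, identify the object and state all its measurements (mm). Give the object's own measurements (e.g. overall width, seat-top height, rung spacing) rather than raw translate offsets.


A long wooden bench with a 1020 mm (x) × 325 mm (y) seat, 58 mm thick, its top surface 467 mm above the floor. Four 68 mm square legs at the seat corners, flush with the edges, run from z = 0 to the seat underside.


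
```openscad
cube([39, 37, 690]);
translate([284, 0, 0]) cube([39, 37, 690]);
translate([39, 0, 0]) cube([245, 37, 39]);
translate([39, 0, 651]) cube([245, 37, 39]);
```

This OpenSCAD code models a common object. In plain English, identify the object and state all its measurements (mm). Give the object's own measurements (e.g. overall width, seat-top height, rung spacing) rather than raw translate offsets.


A rectangular picture frame lying in the x–z plane (depth along y). The opening is 245 mm wide (x) by 612 mm tall (z), surrounded by a border 39 mm wide on all four sides. The frame is 37 mm deep and is made of two full-height vertical stiles with two horizontal rails fitted between them.


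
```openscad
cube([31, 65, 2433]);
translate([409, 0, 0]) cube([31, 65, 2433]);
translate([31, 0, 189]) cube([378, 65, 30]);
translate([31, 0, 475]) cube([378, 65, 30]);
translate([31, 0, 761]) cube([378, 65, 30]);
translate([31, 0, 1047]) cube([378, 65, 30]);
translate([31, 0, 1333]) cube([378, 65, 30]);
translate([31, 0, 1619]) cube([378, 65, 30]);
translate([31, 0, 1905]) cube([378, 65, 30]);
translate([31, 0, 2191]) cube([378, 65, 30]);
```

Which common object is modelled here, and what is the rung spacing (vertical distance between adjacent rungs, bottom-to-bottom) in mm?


A ladder. The rung spacing is 286 mm.

Two tall 31×65 posts with 8 short bars between them — a ladder. Adjacent rungs sit at z = 189 and z = 475, so the spacing is 475 − 189 = 286 mm.


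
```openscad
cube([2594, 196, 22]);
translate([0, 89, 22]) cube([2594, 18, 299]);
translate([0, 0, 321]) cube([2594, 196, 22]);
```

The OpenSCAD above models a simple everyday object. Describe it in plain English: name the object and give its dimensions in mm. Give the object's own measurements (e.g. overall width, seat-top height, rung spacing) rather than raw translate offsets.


An I-beam lying along x, 2594 mm long. Overall section height 343 mm. Two flanges 196 mm wide (y) and 22 mm thick, one on the floor and one at the top; a web 18 mm thick runs between them, centred on the flange width.


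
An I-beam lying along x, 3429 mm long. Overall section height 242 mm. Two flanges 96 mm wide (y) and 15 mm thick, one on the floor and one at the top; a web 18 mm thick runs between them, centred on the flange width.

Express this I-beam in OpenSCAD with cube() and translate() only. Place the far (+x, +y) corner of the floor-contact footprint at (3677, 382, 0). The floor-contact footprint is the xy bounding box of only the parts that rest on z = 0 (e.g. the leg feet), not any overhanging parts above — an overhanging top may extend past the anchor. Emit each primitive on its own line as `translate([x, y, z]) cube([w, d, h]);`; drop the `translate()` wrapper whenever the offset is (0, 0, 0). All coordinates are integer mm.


translate([248, 286, 0]) cube([3429, 96, 15]);
translate([248, 325, 15]) cube([3429, 18, 212]);
translate([248, 286, 227]) cube([3429, 96, 15]);


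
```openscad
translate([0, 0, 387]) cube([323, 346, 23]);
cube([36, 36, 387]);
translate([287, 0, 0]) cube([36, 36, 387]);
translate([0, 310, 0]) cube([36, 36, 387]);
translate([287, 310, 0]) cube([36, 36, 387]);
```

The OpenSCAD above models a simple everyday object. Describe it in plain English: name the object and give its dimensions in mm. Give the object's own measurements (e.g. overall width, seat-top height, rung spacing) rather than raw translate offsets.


A four-legged stool. The seat is a 323×346×23 mm slab whose top surface is at z = 410 mm; four square legs, each 36×36 mm in cross-section, run from the floor (z = 0) to the underside of the seat, each flush with a corner of the seat.


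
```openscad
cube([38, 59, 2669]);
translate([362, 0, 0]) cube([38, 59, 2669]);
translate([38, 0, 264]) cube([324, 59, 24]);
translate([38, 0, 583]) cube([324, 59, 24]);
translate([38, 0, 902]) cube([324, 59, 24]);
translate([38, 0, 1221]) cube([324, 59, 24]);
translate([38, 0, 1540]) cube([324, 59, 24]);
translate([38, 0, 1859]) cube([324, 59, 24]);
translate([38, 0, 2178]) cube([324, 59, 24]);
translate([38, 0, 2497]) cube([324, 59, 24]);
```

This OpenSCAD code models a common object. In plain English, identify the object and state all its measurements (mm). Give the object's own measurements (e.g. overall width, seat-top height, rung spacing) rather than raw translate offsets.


A straight ladder. Two 38×59 mm vertical rails, 2669 mm tall, stand 400 mm apart (outside-to-outside) with their front faces coplanar on the −y side. 8 rungs, each 59 mm deep and 24 mm tall, span between the inner faces of the rails, front faces flush with the rails. The lowest rung's underside is at z = 264 mm and rungs are spaced 319 mm apart (underside to underside).


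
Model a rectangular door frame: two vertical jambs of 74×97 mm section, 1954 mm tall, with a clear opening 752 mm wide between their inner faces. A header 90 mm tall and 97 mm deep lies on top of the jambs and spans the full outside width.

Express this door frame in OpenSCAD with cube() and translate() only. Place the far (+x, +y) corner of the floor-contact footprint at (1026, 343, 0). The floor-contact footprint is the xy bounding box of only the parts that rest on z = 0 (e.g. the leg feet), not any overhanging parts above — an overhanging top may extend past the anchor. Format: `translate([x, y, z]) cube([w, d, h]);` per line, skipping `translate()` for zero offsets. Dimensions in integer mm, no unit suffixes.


translate([126, 246, 0]) cube([74, 97, 1954]);
translate([952, 246, 0]) cube([74, 97, 1954]);
translate([126, 246, 1954]) cube([900, 97, 90]);


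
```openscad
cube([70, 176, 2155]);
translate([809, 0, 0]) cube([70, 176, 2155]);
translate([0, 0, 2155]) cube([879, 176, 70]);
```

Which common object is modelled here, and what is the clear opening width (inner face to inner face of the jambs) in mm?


A door frame. The clear opening width is 739 mm.

Two 2155 mm tall posts with a header on top — a door frame. The left jamb is 70 mm wide at x = 0; the right jamb starts at x = 809. The clear opening is 809 − 70 = 739 mm.


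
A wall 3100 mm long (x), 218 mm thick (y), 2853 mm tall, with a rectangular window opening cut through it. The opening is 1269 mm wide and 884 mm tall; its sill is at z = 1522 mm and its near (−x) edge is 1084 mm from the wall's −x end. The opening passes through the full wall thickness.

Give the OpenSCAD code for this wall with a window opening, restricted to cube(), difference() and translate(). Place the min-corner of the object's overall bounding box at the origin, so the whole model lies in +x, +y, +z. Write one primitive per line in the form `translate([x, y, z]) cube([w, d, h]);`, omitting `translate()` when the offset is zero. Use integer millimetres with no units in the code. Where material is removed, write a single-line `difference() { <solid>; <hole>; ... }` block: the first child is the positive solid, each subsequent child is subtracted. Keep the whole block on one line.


difference() { cube([3100, 218, 2853]); translate([1084, 0, 1522]) cube([1269, 218, 884]); }


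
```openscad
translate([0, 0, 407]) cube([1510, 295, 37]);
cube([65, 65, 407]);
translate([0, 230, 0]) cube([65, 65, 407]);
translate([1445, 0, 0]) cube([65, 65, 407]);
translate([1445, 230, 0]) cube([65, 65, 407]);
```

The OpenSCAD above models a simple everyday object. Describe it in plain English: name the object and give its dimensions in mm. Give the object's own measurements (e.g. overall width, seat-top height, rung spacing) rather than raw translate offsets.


A long wooden bench with a 1510 mm (x) × 295 mm (y) seat, 37 mm thick, its top surface 444 mm above the floor. Four 65 mm square legs at the seat corners, flush with the edges, run from z = 0 to the seat underside.


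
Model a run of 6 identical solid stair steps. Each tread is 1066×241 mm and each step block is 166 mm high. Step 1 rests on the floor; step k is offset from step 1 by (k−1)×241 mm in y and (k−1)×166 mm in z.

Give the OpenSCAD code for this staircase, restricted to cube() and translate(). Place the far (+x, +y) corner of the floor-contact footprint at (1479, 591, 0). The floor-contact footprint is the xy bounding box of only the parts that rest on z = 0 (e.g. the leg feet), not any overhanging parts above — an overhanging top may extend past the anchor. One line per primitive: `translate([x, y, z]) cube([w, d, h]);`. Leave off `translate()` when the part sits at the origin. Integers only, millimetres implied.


translate([413, 350, 0]) cube([1066, 241, 166]);
translate([413, 591, 166]) cube([1066, 241, 166]);
translate([413, 832, 332]) cube([1066, 241, 166]);
translate([413, 1073, 498]) cube([1066, 241, 166]);
translate([413, 1314, 664]) cube([1066, 241, 166]);
translate([413, 1555, 830]) cube([1066, 241, 166]);


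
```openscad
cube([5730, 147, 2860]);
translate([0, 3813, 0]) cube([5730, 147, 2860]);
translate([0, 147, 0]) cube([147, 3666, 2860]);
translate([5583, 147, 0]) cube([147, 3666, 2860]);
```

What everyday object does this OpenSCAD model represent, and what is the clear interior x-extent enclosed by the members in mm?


A house (or room) frame. The interior width is 5436 mm.

Four 2860 mm walls enclosing a rectangle with no floor or roof — a room or house frame. Outside width is 5730 mm and wall thickness is 147 mm, so the interior width is 5730 − 2 × 147 = 5436 mm.


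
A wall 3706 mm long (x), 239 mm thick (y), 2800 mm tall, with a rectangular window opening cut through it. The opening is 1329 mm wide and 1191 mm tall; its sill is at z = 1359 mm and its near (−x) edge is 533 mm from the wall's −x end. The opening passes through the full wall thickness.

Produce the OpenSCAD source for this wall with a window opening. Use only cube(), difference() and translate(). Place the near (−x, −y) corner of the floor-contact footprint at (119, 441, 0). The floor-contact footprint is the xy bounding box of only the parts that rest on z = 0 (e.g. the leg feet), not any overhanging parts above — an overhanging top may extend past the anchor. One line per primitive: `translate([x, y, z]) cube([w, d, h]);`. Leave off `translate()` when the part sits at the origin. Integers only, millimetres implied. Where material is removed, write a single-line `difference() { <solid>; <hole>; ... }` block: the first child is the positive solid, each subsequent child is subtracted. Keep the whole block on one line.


difference() { translate([119, 441, 0]) cube([3706, 239, 2800]); translate([652, 441, 1359]) cube([1329, 239, 1191]); }


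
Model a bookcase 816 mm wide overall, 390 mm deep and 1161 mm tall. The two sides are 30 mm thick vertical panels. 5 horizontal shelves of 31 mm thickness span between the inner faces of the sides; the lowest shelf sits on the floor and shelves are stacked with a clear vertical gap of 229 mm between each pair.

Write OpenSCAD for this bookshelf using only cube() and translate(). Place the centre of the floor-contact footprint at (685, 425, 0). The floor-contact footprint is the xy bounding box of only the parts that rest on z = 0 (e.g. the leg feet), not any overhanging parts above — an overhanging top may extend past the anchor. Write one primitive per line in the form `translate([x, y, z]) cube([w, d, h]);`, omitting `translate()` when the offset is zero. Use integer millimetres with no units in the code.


translate([277, 230, 0]) cube([30, 390, 1161]);
translate([1063, 230, 0]) cube([30, 390, 1161]);
translate([307, 230, 0]) cube([756, 390, 31]);
translate([307, 230, 260]) cube([756, 390, 31]);
translate([307, 230, 520]) cube([756, 390, 31]);
translate([307, 230, 780]) cube([756, 390, 31]);
translate([307, 230, 1040]) cube([756, 390, 31]);


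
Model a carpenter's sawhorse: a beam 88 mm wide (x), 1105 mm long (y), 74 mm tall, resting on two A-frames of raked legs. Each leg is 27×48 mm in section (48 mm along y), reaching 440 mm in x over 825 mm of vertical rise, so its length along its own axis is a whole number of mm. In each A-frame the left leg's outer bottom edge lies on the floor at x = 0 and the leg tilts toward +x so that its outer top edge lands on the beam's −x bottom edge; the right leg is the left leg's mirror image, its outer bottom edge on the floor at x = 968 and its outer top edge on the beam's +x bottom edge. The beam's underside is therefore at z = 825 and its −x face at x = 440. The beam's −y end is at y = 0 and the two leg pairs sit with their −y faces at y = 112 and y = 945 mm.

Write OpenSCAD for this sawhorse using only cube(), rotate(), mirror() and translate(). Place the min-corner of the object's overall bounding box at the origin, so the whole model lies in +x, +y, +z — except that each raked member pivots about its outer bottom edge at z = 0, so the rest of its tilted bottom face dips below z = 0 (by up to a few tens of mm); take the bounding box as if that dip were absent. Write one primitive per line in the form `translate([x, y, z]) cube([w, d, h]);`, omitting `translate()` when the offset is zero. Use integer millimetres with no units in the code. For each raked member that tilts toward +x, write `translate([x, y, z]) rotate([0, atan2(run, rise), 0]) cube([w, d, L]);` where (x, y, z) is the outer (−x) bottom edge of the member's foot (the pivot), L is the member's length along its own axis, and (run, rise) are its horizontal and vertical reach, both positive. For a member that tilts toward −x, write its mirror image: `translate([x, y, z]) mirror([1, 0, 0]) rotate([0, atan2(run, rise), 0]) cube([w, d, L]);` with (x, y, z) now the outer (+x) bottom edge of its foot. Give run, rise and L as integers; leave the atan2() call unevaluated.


// leg length = √(440² + 825²) = 935
// right-leg outer foot x = 2·440 + 88 = 968
// beam min-corner = (440, 0, 825)
translate([440, 0, 825]) cube([88, 1105, 74]);
translate([0, 112, 0]) rotate([0, atan2(440, 825), 0]) cube([27, 48, 935]);
translate([968, 112, 0]) mirror([1, 0, 0]) rotate([0, atan2(440, 825), 0]) cube([27, 48, 935]);
translate([0, 945, 0]) rotate([0, atan2(440, 825), 0]) cube([27, 48, 935]);
translate([968, 945, 0]) mirror([1, 0, 0]) rotate([0, atan2(440, 825), 0]) cube([27, 48, 935]);


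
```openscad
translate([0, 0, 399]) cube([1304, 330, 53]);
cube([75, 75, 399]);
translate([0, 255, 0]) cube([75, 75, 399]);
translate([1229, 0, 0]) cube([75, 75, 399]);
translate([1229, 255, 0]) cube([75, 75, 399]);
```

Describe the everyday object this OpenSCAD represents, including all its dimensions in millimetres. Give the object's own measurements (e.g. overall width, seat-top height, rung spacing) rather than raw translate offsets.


A long wooden bench with a 1304 mm (x) × 330 mm (y) seat, 53 mm thick, its top surface 452 mm above the floor. Four 75 mm square legs at the seat corners, flush with the edges, run from z = 0 to the seat underside.


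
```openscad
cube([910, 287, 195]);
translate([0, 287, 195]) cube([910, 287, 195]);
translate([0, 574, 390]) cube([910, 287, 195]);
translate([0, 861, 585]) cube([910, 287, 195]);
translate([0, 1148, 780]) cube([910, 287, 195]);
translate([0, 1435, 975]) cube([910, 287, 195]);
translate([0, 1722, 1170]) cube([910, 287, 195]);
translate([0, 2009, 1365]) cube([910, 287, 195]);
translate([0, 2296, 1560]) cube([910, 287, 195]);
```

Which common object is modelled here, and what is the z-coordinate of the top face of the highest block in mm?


A staircase. The total rise is 1755 mm.

9 identical blocks, each offset up and back from the previous — a staircase. Each step is 195 mm tall and there are 9 of them, so the total rise is 9 × 195 = 1755 mm.


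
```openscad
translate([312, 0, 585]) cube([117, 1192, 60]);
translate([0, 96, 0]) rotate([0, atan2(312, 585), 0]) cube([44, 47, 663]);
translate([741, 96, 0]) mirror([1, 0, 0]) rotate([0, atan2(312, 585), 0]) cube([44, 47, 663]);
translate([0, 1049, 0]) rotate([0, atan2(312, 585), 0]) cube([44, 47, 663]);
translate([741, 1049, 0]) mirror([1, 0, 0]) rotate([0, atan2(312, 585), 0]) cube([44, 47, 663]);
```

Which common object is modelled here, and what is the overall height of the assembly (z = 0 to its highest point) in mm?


A sawhorse. The overall height is 645 mm.

A beam across two mirrored pairs of raked legs — a sawhorse. The beam's underside is at z = 585 (matching the legs' vertical rise in atan2(312, 585)) and the beam is 60 mm tall, so its top is at 585 + 60 = 645 mm. The raked legs top out at the beam's underside, so that is the highest point.


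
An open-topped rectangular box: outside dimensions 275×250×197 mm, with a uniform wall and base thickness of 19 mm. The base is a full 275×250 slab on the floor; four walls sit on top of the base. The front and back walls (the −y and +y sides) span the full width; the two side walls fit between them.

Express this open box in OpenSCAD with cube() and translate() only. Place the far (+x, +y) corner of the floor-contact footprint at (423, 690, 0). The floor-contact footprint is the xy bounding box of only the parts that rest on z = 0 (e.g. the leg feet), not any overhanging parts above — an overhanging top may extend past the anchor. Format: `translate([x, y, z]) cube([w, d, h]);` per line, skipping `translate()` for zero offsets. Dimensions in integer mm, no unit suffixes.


translate([148, 440, 0]) cube([275, 250, 19]);
translate([148, 440, 19]) cube([275, 19, 178]);
translate([148, 671, 19]) cube([275, 19, 178]);
translate([148, 459, 19]) cube([19, 212, 178]);
translate([404, 459, 19]) cube([19, 212, 178]);


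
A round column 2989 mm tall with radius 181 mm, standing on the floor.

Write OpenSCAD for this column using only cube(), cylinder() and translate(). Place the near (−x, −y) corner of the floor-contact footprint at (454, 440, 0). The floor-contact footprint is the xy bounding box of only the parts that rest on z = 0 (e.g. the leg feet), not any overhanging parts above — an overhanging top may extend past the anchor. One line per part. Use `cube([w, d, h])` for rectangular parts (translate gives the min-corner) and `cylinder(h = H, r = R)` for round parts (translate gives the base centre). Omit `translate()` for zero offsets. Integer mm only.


translate([635, 621, 0]) cylinder(h = 2989, r = 181);


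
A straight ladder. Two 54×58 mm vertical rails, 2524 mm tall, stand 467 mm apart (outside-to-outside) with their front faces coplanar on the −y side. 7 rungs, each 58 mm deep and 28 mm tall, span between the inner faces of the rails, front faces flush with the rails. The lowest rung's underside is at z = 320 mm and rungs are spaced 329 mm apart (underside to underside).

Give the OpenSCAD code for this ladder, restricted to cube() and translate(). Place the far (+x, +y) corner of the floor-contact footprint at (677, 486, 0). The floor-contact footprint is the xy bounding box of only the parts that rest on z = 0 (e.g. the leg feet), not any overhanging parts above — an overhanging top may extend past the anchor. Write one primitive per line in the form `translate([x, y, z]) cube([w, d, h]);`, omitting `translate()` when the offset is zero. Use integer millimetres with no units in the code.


translate([210, 428, 0]) cube([54, 58, 2524]);
translate([623, 428, 0]) cube([54, 58, 2524]);
translate([264, 428, 320]) cube([359, 58, 28]);
translate([264, 428, 649]) cube([359, 58, 28]);
translate([264, 428, 978]) cube([359, 58, 28]);
translate([264, 428, 1307]) cube([359, 58, 28]);
translate([264, 428, 1636]) cube([359, 58, 28]);
translate([264, 428, 1965]) cube([359, 58, 28]);
translate([264, 428, 2294]) cube([359, 58, 28]);


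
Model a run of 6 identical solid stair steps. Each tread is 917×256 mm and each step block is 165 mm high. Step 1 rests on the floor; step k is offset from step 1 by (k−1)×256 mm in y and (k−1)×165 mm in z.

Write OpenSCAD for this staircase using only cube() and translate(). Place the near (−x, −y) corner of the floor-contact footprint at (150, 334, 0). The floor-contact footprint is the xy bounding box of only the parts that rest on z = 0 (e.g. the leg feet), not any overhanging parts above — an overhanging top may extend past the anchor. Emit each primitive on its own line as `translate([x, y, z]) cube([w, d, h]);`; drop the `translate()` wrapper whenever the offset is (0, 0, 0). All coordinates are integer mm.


translate([150, 334, 0]) cube([917, 256, 165]);
translate([150, 590, 165]) cube([917, 256, 165]);
translate([150, 846, 330]) cube([917, 256, 165]);
translate([150, 1102, 495]) cube([917, 256, 165]);
translate([150, 1358, 660]) cube([917, 256, 165]);
translate([150, 1614, 825]) cube([917, 256, 165]);


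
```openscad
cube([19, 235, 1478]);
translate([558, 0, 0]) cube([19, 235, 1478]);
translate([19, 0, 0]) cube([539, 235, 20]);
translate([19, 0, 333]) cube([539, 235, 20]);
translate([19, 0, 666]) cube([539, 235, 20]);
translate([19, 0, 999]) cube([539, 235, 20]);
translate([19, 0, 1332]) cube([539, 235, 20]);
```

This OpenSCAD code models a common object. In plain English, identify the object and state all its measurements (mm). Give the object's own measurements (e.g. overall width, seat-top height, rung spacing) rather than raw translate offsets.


An open bookshelf. Two side panels, each 19 mm thick, 235 mm deep and 1478 mm tall, stand 577 mm apart (outside-to-outside). Between them sit 5 shelves, each 20 mm thick and 235 mm deep, spanning the full gap between the sides. The bottom shelf rests on the floor (its underside at z = 0) and the clear gap between one shelf's top and the next shelf's underside is 313 mm.


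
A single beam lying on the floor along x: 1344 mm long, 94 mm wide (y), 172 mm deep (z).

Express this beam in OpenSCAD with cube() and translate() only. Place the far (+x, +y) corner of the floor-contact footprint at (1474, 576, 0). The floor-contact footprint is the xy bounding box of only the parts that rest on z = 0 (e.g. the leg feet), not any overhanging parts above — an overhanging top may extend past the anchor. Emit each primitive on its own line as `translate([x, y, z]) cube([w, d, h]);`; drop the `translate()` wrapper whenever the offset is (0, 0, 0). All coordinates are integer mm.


translate([130, 482, 0]) cube([1344, 94, 172]);


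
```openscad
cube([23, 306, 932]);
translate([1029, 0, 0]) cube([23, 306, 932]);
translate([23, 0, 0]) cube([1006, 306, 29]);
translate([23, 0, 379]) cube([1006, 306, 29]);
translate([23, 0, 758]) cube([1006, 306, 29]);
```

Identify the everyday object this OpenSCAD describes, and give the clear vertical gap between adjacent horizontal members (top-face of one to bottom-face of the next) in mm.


A bookshelf. The clear shelf gap is 350 mm.

Two tall side panels with 3 horizontal boards between them — a bookshelf. The first two shelf undersides are at z = 0 and z = 379; with shelf thickness 29, the clear gap is 379 − 0 − 29 = 350 mm.


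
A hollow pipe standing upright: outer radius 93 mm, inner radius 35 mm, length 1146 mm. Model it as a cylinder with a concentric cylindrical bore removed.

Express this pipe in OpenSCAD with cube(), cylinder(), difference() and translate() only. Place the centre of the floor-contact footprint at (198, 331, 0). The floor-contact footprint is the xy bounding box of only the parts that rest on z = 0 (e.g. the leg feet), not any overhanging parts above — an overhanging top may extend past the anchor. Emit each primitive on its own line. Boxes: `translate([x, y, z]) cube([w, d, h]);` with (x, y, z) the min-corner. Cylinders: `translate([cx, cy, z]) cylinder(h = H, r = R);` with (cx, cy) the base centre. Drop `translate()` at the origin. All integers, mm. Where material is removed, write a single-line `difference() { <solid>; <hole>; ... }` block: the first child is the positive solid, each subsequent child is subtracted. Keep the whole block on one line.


difference() { translate([198, 331, 0]) cylinder(h = 1146, r = 93); translate([198, 331, 0]) cylinder(h = 1146, r = 35); }


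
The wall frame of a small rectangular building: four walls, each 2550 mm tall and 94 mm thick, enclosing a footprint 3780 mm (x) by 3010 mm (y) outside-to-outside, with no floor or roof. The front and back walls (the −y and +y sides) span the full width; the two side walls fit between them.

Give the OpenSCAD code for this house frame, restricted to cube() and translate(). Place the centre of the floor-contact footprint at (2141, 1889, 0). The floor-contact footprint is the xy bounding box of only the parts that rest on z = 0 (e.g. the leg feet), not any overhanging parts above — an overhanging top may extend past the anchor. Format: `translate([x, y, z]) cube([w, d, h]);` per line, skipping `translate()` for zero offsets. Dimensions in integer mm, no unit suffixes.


translate([251, 384, 0]) cube([3780, 94, 2550]);
translate([251, 3300, 0]) cube([3780, 94, 2550]);
translate([251, 478, 0]) cube([94, 2822, 2550]);
translate([3937, 478, 0]) cube([94, 2822, 2550]);


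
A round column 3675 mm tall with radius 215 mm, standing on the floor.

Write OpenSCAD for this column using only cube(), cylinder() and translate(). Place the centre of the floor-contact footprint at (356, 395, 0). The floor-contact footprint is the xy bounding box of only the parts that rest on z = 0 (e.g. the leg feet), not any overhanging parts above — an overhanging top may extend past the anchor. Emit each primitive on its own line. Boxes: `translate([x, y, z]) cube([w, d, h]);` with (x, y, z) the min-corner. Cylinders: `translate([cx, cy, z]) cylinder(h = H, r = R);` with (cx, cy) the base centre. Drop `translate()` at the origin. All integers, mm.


translate([356, 395, 0]) cylinder(h = 3675, r = 215);


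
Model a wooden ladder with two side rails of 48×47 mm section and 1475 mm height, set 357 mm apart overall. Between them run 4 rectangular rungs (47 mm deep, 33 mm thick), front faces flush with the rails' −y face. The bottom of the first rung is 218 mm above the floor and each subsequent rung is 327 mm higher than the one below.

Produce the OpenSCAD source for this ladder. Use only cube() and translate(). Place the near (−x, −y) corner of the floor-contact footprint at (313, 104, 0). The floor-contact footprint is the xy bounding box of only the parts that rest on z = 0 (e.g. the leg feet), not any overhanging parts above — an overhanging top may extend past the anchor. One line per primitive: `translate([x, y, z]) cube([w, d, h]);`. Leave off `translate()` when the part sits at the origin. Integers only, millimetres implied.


translate([313, 104, 0]) cube([48, 47, 1475]);
translate([622, 104, 0]) cube([48, 47, 1475]);
translate([361, 104, 218]) cube([261, 47, 33]);
translate([361, 104, 545]) cube([261, 47, 33]);
translate([361, 104, 872]) cube([261, 47, 33]);
translate([361, 104, 1199]) cube([261, 47, 33]);


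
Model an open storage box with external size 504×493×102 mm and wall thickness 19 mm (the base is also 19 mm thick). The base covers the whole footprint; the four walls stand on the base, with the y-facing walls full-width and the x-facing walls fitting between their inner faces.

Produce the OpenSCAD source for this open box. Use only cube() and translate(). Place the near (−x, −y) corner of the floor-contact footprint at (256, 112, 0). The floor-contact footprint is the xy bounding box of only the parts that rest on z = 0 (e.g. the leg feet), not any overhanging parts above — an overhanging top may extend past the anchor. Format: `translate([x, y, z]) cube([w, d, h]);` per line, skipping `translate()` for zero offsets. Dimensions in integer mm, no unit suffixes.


translate([256, 112, 0]) cube([504, 493, 19]);
translate([256, 112, 19]) cube([504, 19, 83]);
translate([256, 586, 19]) cube([504, 19, 83]);
translate([256, 131, 19]) cube([19, 455, 83]);
translate([741, 131, 19]) cube([19, 455, 83]);


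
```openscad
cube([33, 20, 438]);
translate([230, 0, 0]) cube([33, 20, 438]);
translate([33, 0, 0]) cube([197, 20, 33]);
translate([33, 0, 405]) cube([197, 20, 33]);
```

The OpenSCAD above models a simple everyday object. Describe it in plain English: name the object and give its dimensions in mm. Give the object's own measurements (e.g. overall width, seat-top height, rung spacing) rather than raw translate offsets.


A rectangular picture frame lying in the x–z plane (depth along y). The opening is 197 mm wide (x) by 372 mm tall (z), surrounded by a border 33 mm wide on all four sides. The frame is 20 mm deep and is made of two full-height vertical stiles with two horizontal rails fitted between them.


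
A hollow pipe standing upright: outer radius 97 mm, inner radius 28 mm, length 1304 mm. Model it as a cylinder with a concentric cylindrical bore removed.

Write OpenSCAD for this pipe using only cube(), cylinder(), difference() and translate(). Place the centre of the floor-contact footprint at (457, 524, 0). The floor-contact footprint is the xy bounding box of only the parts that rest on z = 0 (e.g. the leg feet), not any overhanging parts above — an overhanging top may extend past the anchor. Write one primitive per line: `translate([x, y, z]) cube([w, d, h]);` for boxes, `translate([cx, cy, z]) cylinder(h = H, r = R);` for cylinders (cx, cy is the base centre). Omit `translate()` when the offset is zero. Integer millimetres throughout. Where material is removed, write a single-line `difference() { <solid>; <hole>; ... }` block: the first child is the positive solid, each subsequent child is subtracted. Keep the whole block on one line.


difference() { translate([457, 524, 0]) cylinder(h = 1304, r = 97); translate([457, 524, 0]) cylinder(h = 1304, r = 28); }
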